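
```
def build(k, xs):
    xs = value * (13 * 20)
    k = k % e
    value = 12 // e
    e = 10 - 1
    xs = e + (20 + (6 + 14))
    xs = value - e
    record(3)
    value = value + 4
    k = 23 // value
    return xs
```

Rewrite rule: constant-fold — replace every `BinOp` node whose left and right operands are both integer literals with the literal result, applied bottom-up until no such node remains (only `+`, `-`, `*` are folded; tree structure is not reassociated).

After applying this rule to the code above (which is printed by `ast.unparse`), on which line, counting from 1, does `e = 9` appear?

Transformed code:
def build(k, xs):
    xs = value * 260
    k = k % e
    value = 12 // e
    e = 9
    xs = e + 40
    xs = value - e
    record(3)
    value = value + 4
    k = 23 // value
    return xs

5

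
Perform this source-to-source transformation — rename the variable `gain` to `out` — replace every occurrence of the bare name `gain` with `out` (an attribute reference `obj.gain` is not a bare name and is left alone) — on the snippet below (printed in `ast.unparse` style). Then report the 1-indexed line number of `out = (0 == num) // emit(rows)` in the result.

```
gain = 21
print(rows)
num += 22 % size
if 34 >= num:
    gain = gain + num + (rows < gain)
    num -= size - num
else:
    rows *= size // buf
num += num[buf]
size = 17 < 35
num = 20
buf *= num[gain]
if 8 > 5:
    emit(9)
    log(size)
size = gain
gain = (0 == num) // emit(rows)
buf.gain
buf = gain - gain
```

17

Transformed code:
out = 21
print(rows)
num += 22 % size
if 34 >= num:
    out = out + num + (rows < out)
    num -= size - num
else:
    rows *= size // buf
num += num[buf]
size = 17 < 35
num = 20
buf *= num[out]
if 8 > 5:
    emit(9)
    log(size)
size = out
out = (0 == num) // emit(rows)
buf.gain
buf = out - out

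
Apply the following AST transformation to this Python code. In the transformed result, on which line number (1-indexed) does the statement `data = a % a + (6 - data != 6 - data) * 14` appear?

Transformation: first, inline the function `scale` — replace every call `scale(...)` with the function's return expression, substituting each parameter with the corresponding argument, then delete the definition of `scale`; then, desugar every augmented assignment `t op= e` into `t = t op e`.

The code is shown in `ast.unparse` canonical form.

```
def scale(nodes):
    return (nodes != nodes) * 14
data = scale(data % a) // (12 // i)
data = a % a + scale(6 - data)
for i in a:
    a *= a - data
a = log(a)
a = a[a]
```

Transformed code:
data = (data % a != data % a) * 14 // (12 // i)
data = a % a + (6 - data != 6 - data) * 14
for i in a:
    a = a * (a - data)
a = log(a)
a = a[a]

2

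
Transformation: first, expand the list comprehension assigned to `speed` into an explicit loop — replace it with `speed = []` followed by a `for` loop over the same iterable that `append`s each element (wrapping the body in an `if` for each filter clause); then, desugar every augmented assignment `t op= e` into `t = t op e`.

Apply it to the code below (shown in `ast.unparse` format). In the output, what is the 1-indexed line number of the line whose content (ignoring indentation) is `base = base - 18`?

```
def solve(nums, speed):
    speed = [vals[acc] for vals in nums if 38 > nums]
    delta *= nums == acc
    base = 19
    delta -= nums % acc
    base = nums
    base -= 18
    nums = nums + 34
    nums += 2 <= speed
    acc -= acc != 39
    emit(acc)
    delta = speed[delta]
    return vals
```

Transformed code:
def solve(nums, speed):
    speed = []
    for vals in nums:
        if 38 > nums:
            speed.append(vals[acc])
    delta = delta * (nums == acc)
    base = 19
    delta = delta - nums % acc
    base = nums
    base = base - 18
    nums = nums + 34
    nums = nums + (2 <= speed)
    acc = acc - (acc != 39)
    emit(acc)
    delta = speed[delta]
    return vals

10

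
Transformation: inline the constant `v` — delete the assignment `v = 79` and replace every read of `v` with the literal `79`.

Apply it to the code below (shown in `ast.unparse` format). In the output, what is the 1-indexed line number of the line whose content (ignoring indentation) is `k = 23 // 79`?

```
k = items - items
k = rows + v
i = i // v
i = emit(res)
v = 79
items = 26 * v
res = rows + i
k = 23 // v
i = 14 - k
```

Transformed code:
k = items - items
k = rows + 79
i = i // 79
i = emit(res)
items = 26 * 79
res = rows + i
k = 23 // 79
i = 14 - k

7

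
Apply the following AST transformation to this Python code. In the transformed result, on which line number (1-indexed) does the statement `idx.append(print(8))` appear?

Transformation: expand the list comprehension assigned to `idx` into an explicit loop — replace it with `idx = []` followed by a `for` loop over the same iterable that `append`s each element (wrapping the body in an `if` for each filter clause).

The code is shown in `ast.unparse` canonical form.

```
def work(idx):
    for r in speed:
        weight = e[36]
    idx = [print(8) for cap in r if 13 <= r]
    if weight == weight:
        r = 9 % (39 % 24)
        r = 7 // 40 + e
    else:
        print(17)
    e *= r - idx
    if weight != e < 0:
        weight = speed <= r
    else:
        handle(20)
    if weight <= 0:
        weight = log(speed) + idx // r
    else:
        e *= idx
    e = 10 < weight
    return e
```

7

Transformed code:
def work(idx):
    for r in speed:
        weight = e[36]
    idx = []
    for cap in r:
        if 13 <= r:
            idx.append(print(8))
    if weight == weight:
        r = 9 % (39 % 24)
        r = 7 // 40 + e
    else:
        print(17)
    e *= r - idx
    if weight != e < 0:
        weight = speed <= r
    else:
        handle(20)
    if weight <= 0:
        weight = log(speed) + idx // r
    else:
        e *= idx
    e = 10 < weight
    return e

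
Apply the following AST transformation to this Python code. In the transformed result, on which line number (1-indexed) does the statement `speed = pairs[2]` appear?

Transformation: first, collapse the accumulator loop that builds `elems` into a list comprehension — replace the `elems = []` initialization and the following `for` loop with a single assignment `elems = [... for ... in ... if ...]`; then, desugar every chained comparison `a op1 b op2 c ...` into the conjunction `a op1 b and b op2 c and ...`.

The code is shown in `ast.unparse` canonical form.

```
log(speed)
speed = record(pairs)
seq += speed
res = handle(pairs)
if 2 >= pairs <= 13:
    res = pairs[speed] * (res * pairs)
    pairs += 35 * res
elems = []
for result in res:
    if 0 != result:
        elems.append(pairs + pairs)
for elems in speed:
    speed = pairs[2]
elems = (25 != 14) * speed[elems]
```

10

Transformed code:
log(speed)
speed = record(pairs)
seq += speed
res = handle(pairs)
if 2 >= pairs and pairs <= 13:
    res = pairs[speed] * (res * pairs)
    pairs += 35 * res
elems = [pairs + pairs for result in res if 0 != result]
for elems in speed:
    speed = pairs[2]
elems = (25 != 14) * speed[elems]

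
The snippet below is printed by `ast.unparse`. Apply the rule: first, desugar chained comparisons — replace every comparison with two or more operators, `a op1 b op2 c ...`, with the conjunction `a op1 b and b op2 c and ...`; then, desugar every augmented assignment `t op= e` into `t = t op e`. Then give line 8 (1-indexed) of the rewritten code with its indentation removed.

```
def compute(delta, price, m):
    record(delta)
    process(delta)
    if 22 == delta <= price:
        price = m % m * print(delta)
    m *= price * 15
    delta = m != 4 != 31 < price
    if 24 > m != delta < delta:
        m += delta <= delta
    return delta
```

if 24 > m and m != delta and (delta < delta):

Transformed code:
def compute(delta, price, m):
    record(delta)
    process(delta)
    if 22 == delta and delta <= price:
        price = m % m * print(delta)
    m = m * (price * 15)
    delta = m != 4 and 4 != 31 and (31 < price)
    if 24 > m and m != delta and (delta < delta):
        m = m + (delta <= delta)
    return delta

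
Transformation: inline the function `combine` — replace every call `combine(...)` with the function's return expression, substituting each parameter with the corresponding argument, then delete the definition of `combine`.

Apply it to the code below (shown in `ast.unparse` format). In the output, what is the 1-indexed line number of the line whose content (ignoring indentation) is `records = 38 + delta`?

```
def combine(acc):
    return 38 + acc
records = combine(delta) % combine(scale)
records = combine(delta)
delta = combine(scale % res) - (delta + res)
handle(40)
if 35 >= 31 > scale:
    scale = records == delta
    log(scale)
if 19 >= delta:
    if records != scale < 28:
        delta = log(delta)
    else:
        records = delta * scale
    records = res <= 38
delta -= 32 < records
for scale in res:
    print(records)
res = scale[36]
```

2

Transformed code:
records = (38 + delta) % (38 + scale)
records = 38 + delta
delta = 38 + scale % res - (delta + res)
handle(40)
if 35 >= 31 > scale:
    scale = records == delta
    log(scale)
if 19 >= delta:
    if records != scale < 28:
        delta = log(delta)
    else:
        records = delta * scale
    records = res <= 38
delta -= 32 < records
for scale in res:
    print(records)
res = scale[36]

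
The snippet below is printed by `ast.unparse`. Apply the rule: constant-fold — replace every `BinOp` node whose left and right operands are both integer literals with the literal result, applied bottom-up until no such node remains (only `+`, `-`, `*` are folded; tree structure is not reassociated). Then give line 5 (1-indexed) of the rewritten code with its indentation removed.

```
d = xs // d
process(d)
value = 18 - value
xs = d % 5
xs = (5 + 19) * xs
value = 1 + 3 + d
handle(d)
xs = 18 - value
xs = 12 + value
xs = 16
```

Transformed code:
d = xs // d
process(d)
value = 18 - value
xs = d % 5
xs = 24 * xs
value = 4 + d
handle(d)
xs = 18 - value
xs = 12 + value
xs = 16

xs = 24 * xs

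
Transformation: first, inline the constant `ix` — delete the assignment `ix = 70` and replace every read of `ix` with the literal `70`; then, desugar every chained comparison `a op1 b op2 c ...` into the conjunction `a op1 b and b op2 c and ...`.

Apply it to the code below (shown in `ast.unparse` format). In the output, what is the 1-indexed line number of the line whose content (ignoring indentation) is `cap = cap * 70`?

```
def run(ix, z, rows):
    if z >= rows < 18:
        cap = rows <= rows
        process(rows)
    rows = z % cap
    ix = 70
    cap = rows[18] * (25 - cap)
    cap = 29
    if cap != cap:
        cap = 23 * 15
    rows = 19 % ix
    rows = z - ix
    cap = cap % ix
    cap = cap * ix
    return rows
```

Transformed code:
def run(ix, z, rows):
    if z >= rows and rows < 18:
        cap = rows <= rows
        process(rows)
    rows = z % cap
    cap = rows[18] * (25 - cap)
    cap = 29
    if cap != cap:
        cap = 23 * 15
    rows = 19 % 70
    rows = z - 70
    cap = cap % 70
    cap = cap * 70
    return rows

13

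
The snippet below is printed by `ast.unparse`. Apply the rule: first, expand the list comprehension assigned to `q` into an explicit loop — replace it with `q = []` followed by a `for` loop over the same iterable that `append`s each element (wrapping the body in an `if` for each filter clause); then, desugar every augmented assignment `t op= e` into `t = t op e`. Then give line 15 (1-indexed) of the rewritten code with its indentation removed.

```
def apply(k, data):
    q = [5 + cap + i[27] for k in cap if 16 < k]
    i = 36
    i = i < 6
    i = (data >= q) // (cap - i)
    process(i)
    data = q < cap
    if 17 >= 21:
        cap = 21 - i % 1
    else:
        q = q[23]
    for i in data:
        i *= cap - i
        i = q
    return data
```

for i in data:

Transformed code:
def apply(k, data):
    q = []
    for k in cap:
        if 16 < k:
            q.append(5 + cap + i[27])
    i = 36
    i = i < 6
    i = (data >= q) // (cap - i)
    process(i)
    data = q < cap
    if 17 >= 21:
        cap = 21 - i % 1
    else:
        q = q[23]
    for i in data:
        i = i * (cap - i)
        i = q
    return data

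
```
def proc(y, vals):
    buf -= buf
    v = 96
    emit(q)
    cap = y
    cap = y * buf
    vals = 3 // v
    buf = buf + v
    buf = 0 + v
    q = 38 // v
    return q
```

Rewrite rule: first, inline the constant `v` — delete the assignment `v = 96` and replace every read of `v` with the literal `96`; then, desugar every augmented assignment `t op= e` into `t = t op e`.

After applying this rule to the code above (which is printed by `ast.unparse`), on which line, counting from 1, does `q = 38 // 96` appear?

9

Transformed code:
def proc(y, vals):
    buf = buf - buf
    emit(q)
    cap = y
    cap = y * buf
    vals = 3 // 96
    buf = buf + 96
    buf = 0 + 96
    q = 38 // 96
    return q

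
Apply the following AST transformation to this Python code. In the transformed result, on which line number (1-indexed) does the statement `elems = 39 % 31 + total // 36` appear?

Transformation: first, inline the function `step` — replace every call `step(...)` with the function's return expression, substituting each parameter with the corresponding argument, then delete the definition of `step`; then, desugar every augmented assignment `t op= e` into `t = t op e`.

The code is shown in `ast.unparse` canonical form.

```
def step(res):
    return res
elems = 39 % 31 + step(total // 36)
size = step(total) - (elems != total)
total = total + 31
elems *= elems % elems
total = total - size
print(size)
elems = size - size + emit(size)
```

1

Transformed code:
elems = 39 % 31 + total // 36
size = total - (elems != total)
total = total + 31
elems = elems * (elems % elems)
total = total - size
print(size)
elems = size - size + emit(size)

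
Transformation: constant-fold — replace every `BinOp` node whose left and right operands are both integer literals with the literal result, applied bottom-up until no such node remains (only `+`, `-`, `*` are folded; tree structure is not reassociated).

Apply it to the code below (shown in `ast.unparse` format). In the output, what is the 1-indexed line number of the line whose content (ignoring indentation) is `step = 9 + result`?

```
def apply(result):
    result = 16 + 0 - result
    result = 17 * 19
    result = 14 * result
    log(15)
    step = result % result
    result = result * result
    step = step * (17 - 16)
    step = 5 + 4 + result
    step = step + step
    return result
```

Transformed code:
def apply(result):
    result = 16 - result
    result = 323
    result = 14 * result
    log(15)
    step = result % result
    result = result * result
    step = step * 1
    step = 9 + result
    step = step + step
    return result

9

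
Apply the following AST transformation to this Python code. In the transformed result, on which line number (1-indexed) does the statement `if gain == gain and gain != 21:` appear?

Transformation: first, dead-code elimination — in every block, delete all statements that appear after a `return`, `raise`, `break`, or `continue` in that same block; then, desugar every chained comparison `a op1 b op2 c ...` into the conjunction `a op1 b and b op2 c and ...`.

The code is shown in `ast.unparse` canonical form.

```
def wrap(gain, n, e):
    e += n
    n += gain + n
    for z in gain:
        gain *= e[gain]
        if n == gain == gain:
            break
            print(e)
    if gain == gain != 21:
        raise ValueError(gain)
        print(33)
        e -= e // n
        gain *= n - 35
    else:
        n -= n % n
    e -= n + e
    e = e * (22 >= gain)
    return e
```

Transformed code:
def wrap(gain, n, e):
    e += n
    n += gain + n
    for z in gain:
        gain *= e[gain]
        if n == gain and gain == gain:
            break
    if gain == gain and gain != 21:
        raise ValueError(gain)
    else:
        n -= n % n
    e -= n + e
    e = e * (22 >= gain)
    return e

8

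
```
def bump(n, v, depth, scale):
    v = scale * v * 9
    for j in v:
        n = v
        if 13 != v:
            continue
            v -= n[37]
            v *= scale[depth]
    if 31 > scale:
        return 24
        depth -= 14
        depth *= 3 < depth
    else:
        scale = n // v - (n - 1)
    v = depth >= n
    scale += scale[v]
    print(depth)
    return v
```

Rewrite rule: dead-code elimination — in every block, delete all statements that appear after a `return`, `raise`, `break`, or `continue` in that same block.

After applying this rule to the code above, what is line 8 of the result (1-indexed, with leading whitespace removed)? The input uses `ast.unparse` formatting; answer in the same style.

return 24

Transformed code:
def bump(n, v, depth, scale):
    v = scale * v * 9
    for j in v:
        n = v
        if 13 != v:
            continue
    if 31 > scale:
        return 24
    else:
        scale = n // v - (n - 1)
    v = depth >= n
    scale += scale[v]
    print(depth)
    return v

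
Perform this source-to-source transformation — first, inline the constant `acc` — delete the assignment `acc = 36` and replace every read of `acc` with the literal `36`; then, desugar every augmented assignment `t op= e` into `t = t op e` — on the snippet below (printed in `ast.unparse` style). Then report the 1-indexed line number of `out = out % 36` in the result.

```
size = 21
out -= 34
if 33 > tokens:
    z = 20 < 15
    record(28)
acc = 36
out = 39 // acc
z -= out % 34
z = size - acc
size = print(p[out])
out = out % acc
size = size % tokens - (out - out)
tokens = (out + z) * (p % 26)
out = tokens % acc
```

Transformed code:
size = 21
out = out - 34
if 33 > tokens:
    z = 20 < 15
    record(28)
out = 39 // 36
z = z - out % 34
z = size - 36
size = print(p[out])
out = out % 36
size = size % tokens - (out - out)
tokens = (out + z) * (p % 26)
out = tokens % 36

10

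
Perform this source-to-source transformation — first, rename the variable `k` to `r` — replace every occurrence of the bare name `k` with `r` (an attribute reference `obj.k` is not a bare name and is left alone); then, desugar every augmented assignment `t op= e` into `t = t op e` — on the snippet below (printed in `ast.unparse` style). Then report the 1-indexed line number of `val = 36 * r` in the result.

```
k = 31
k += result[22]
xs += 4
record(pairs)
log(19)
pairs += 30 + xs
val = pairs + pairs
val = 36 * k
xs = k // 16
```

Transformed code:
r = 31
r = r + result[22]
xs = xs + 4
record(pairs)
log(19)
pairs = pairs + (30 + xs)
val = pairs + pairs
val = 36 * r
xs = r // 16

8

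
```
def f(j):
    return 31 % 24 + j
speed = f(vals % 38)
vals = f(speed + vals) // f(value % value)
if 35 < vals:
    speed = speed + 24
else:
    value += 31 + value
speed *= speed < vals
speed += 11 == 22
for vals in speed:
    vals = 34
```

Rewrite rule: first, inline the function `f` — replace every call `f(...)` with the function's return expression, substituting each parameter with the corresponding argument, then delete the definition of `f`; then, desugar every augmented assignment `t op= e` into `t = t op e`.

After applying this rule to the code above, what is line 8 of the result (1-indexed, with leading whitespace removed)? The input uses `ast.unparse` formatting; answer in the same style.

Transformed code:
speed = 31 % 24 + vals % 38
vals = (31 % 24 + (speed + vals)) // (31 % 24 + value % value)
if 35 < vals:
    speed = speed + 24
else:
    value = value + (31 + value)
speed = speed * (speed < vals)
speed = speed + (11 == 22)
for vals in speed:
    vals = 34

speed = speed + (11 == 22)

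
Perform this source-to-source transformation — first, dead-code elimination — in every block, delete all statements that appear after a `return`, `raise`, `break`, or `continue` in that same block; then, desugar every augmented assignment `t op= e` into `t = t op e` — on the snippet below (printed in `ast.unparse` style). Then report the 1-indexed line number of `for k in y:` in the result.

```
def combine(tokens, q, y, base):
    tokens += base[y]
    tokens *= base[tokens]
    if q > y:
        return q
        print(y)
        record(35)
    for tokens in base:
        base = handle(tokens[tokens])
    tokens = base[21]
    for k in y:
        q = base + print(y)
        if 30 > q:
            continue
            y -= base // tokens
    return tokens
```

9

Transformed code:
def combine(tokens, q, y, base):
    tokens = tokens + base[y]
    tokens = tokens * base[tokens]
    if q > y:
        return q
    for tokens in base:
        base = handle(tokens[tokens])
    tokens = base[21]
    for k in y:
        q = base + print(y)
        if 30 > q:
            continue
    return tokens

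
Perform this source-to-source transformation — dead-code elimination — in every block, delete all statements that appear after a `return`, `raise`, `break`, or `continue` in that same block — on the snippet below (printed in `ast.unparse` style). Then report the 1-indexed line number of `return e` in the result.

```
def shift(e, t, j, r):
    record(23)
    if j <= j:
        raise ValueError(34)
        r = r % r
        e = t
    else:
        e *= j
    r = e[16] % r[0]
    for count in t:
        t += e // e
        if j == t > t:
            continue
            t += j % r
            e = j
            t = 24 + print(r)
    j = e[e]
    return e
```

13

Transformed code:
def shift(e, t, j, r):
    record(23)
    if j <= j:
        raise ValueError(34)
    else:
        e *= j
    r = e[16] % r[0]
    for count in t:
        t += e // e
        if j == t > t:
            continue
    j = e[e]
    return e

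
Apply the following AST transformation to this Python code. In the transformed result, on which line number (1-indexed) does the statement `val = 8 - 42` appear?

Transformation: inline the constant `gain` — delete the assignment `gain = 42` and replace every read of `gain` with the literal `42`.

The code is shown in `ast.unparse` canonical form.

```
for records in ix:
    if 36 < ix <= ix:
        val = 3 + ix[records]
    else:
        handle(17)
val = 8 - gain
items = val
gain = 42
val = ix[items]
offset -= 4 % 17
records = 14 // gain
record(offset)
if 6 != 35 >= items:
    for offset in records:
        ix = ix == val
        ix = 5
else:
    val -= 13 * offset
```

Transformed code:
for records in ix:
    if 36 < ix <= ix:
        val = 3 + ix[records]
    else:
        handle(17)
val = 8 - 42
items = val
val = ix[items]
offset -= 4 % 17
records = 14 // 42
record(offset)
if 6 != 35 >= items:
    for offset in records:
        ix = ix == val
        ix = 5
else:
    val -= 13 * offset

6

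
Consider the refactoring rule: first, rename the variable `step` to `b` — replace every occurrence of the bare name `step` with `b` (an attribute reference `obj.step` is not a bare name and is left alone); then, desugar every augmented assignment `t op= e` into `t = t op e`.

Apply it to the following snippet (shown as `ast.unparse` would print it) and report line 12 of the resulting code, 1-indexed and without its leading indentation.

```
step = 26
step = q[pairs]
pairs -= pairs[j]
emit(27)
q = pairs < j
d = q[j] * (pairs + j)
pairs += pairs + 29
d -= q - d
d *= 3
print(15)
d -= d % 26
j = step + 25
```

j = b + 25

Transformed code:
b = 26
b = q[pairs]
pairs = pairs - pairs[j]
emit(27)
q = pairs < j
d = q[j] * (pairs + j)
pairs = pairs + (pairs + 29)
d = d - (q - d)
d = d * 3
print(15)
d = d - d % 26
j = b + 25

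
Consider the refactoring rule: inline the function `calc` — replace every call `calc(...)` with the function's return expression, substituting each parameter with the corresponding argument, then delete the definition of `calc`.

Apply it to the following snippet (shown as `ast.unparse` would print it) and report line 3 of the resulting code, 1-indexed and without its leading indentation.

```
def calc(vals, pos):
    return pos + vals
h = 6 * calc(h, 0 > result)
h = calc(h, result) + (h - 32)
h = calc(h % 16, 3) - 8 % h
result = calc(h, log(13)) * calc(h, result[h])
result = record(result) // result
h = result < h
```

Transformed code:
h = 6 * ((0 > result) + h)
h = result + h + (h - 32)
h = 3 + h % 16 - 8 % h
result = (log(13) + h) * (result[h] + h)
result = record(result) // result
h = result < h

h = 3 + h % 16 - 8 % h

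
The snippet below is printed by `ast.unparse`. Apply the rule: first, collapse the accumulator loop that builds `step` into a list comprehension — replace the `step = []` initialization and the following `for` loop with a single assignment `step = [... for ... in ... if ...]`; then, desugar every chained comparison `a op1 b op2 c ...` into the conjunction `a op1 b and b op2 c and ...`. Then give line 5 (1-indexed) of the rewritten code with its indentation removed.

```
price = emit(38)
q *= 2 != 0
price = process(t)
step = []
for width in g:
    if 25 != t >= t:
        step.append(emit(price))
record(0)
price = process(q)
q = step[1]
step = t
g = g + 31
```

record(0)

Transformed code:
price = emit(38)
q *= 2 != 0
price = process(t)
step = [emit(price) for width in g if 25 != t and t >= t]
record(0)
price = process(q)
q = step[1]
step = t
g = g + 31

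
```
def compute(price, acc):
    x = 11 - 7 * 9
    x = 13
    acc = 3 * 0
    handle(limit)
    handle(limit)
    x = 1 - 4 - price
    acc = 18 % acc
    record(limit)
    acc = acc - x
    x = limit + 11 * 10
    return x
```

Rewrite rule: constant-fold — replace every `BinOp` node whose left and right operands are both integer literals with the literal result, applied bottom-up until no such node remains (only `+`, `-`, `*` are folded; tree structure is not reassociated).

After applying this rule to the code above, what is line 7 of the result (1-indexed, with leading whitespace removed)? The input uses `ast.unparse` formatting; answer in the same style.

Transformed code:
def compute(price, acc):
    x = -52
    x = 13
    acc = 0
    handle(limit)
    handle(limit)
    x = -3 - price
    acc = 18 % acc
    record(limit)
    acc = acc - x
    x = limit + 110
    return x

x = -3 - price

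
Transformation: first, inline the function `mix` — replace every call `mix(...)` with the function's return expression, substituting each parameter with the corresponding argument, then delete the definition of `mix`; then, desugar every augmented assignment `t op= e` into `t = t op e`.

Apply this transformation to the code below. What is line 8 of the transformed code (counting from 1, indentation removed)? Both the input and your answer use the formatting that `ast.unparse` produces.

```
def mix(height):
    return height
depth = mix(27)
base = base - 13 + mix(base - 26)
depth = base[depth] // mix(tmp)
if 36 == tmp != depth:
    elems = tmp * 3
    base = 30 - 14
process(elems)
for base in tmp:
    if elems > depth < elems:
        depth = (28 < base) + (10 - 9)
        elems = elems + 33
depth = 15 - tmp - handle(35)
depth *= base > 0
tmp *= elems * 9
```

for base in tmp:

Transformed code:
depth = 27
base = base - 13 + (base - 26)
depth = base[depth] // tmp
if 36 == tmp != depth:
    elems = tmp * 3
    base = 30 - 14
process(elems)
for base in tmp:
    if elems > depth < elems:
        depth = (28 < base) + (10 - 9)
        elems = elems + 33
depth = 15 - tmp - handle(35)
depth = depth * (base > 0)
tmp = tmp * (elems * 9)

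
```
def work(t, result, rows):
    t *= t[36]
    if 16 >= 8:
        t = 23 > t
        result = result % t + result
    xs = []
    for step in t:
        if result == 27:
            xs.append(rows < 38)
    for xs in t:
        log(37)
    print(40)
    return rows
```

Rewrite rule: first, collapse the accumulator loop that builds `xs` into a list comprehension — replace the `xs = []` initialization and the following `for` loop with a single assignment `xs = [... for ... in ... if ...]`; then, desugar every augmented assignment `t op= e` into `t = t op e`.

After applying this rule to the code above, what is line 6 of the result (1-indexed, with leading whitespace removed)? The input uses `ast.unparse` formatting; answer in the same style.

xs = [rows < 38 for step in t if result == 27]

Transformed code:
def work(t, result, rows):
    t = t * t[36]
    if 16 >= 8:
        t = 23 > t
        result = result % t + result
    xs = [rows < 38 for step in t if result == 27]
    for xs in t:
        log(37)
    print(40)
    return rows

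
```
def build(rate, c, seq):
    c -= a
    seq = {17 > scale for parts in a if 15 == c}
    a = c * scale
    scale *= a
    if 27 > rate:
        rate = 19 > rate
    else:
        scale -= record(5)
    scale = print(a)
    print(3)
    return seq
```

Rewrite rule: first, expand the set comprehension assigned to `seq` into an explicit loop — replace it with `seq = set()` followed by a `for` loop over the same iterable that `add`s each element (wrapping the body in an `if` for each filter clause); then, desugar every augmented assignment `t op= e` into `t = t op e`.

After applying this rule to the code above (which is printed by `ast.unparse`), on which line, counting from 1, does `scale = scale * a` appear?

8

Transformed code:
def build(rate, c, seq):
    c = c - a
    seq = set()
    for parts in a:
        if 15 == c:
            seq.add(17 > scale)
    a = c * scale
    scale = scale * a
    if 27 > rate:
        rate = 19 > rate
    else:
        scale = scale - record(5)
    scale = print(a)
    print(3)
    return seq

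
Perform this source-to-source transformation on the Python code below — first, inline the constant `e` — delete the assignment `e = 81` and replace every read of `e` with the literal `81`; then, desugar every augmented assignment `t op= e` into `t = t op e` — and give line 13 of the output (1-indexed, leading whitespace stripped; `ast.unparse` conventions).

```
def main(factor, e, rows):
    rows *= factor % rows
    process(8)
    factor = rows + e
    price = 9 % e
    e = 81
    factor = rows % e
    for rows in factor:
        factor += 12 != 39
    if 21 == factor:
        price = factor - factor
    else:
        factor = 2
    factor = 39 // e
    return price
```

Transformed code:
def main(factor, e, rows):
    rows = rows * (factor % rows)
    process(8)
    factor = rows + 81
    price = 9 % 81
    factor = rows % 81
    for rows in factor:
        factor = factor + (12 != 39)
    if 21 == factor:
        price = factor - factor
    else:
        factor = 2
    factor = 39 // 81
    return price

factor = 39 // 81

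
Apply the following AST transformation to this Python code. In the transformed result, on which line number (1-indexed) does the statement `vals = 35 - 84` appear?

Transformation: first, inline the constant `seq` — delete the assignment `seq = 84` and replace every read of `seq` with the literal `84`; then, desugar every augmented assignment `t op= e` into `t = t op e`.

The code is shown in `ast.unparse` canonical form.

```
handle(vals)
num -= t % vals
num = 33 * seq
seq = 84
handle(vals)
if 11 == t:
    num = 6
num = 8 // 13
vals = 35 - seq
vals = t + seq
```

8

Transformed code:
handle(vals)
num = num - t % vals
num = 33 * 84
handle(vals)
if 11 == t:
    num = 6
num = 8 // 13
vals = 35 - 84
vals = t + 84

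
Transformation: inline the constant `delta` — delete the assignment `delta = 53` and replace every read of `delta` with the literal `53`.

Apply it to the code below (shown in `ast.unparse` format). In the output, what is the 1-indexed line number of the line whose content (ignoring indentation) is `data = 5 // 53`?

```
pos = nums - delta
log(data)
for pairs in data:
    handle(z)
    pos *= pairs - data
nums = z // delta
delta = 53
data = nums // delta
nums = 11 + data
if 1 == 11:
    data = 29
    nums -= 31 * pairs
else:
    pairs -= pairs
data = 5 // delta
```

14

Transformed code:
pos = nums - 53
log(data)
for pairs in data:
    handle(z)
    pos *= pairs - data
nums = z // 53
data = nums // 53
nums = 11 + data
if 1 == 11:
    data = 29
    nums -= 31 * pairs
else:
    pairs -= pairs
data = 5 // 53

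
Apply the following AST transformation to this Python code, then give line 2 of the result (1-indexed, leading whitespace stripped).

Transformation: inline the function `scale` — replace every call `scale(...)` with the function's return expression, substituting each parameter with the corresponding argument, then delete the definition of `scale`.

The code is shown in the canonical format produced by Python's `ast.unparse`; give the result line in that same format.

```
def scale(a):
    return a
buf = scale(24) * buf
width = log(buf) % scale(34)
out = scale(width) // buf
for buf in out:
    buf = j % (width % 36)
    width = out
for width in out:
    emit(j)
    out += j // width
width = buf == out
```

Transformed code:
buf = 24 * buf
width = log(buf) % 34
out = width // buf
for buf in out:
    buf = j % (width % 36)
    width = out
for width in out:
    emit(j)
    out += j // width
width = buf == out

width = log(buf) % 34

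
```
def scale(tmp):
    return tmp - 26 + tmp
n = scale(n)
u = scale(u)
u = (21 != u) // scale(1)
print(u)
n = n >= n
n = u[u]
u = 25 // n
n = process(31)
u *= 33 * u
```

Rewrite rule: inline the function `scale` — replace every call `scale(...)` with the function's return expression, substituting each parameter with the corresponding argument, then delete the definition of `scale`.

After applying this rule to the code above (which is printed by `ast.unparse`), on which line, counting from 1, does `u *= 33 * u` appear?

9

Transformed code:
n = n - 26 + n
u = u - 26 + u
u = (21 != u) // (1 - 26 + 1)
print(u)
n = n >= n
n = u[u]
u = 25 // n
n = process(31)
u *= 33 * u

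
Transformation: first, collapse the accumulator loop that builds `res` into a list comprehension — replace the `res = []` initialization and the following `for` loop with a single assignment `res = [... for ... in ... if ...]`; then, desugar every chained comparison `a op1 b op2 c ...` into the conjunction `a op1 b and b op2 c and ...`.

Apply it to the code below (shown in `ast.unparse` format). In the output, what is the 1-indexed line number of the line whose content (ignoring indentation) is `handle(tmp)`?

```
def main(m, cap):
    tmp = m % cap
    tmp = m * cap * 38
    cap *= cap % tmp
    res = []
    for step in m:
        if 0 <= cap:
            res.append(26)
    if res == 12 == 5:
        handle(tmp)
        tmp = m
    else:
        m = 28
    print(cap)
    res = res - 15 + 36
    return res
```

7

Transformed code:
def main(m, cap):
    tmp = m % cap
    tmp = m * cap * 38
    cap *= cap % tmp
    res = [26 for step in m if 0 <= cap]
    if res == 12 and 12 == 5:
        handle(tmp)
        tmp = m
    else:
        m = 28
    print(cap)
    res = res - 15 + 36
    return res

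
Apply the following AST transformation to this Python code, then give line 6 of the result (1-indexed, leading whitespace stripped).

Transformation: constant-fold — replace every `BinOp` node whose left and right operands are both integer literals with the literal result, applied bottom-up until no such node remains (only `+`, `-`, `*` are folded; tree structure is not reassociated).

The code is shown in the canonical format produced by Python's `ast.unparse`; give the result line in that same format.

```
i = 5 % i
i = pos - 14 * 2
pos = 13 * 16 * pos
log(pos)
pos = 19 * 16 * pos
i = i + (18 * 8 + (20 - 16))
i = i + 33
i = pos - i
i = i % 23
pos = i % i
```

i = i + 148

Transformed code:
i = 5 % i
i = pos - 28
pos = 208 * pos
log(pos)
pos = 304 * pos
i = i + 148
i = i + 33
i = pos - i
i = i % 23
pos = i % i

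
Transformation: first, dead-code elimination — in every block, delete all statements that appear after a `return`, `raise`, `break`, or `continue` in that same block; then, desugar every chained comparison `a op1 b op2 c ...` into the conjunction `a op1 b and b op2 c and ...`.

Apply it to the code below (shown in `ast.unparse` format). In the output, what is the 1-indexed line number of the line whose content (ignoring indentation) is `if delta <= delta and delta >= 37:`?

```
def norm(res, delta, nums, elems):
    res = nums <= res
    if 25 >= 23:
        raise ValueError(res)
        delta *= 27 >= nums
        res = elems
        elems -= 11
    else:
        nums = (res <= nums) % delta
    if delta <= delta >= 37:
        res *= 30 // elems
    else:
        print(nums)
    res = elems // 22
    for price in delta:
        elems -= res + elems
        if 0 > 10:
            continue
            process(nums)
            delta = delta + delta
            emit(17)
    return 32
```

7

Transformed code:
def norm(res, delta, nums, elems):
    res = nums <= res
    if 25 >= 23:
        raise ValueError(res)
    else:
        nums = (res <= nums) % delta
    if delta <= delta and delta >= 37:
        res *= 30 // elems
    else:
        print(nums)
    res = elems // 22
    for price in delta:
        elems -= res + elems
        if 0 > 10:
            continue
    return 32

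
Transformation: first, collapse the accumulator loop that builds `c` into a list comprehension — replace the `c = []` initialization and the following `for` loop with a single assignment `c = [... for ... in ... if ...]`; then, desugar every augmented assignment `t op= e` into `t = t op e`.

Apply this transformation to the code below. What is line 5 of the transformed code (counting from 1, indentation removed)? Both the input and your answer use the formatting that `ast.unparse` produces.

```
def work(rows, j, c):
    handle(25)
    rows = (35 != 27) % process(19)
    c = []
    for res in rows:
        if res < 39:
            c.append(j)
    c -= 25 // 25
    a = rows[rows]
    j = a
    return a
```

Transformed code:
def work(rows, j, c):
    handle(25)
    rows = (35 != 27) % process(19)
    c = [j for res in rows if res < 39]
    c = c - 25 // 25
    a = rows[rows]
    j = a
    return a

c = c - 25 // 25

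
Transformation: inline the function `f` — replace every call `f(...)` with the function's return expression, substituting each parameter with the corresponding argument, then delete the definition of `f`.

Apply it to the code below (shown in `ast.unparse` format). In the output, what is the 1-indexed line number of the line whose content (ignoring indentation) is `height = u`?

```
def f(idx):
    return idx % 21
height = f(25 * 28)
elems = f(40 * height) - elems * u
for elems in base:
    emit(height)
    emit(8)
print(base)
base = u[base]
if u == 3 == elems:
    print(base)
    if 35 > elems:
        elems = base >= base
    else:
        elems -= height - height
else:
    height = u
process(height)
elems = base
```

15

Transformed code:
height = 25 * 28 % 21
elems = 40 * height % 21 - elems * u
for elems in base:
    emit(height)
    emit(8)
print(base)
base = u[base]
if u == 3 == elems:
    print(base)
    if 35 > elems:
        elems = base >= base
    else:
        elems -= height - height
else:
    height = u
process(height)
elems = base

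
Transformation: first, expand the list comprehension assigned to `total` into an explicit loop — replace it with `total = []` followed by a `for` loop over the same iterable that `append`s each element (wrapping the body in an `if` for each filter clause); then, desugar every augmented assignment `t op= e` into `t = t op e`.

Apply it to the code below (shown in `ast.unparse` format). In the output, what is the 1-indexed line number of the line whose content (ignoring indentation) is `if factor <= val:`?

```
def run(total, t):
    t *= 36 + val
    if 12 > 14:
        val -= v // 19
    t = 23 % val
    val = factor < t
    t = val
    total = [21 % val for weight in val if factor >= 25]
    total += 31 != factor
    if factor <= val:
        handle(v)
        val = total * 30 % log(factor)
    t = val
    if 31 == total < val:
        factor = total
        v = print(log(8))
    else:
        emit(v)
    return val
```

13

Transformed code:
def run(total, t):
    t = t * (36 + val)
    if 12 > 14:
        val = val - v // 19
    t = 23 % val
    val = factor < t
    t = val
    total = []
    for weight in val:
        if factor >= 25:
            total.append(21 % val)
    total = total + (31 != factor)
    if factor <= val:
        handle(v)
        val = total * 30 % log(factor)
    t = val
    if 31 == total < val:
        factor = total
        v = print(log(8))
    else:
        emit(v)
    return val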